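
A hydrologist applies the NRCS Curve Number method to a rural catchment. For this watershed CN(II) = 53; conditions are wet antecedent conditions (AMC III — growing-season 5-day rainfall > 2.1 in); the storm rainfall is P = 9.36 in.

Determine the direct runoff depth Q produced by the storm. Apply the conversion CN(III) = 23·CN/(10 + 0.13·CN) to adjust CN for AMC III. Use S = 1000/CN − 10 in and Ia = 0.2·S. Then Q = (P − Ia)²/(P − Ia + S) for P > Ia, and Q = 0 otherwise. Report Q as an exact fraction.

Wet (AMC III): CN(III) = 23·53/(10 + 0.13·53) = 1219/(1689/100) = 121900/1689 ≈ 72.173
S = 1000/(121900/1689) − 10 = 4700/1219 in ≈ 3.856 in
Ia = 0.2·(4700/1219) = 940/1219 in ≈ 0.771 in
Since P=9.360 > Ia=0.771: effective rainfall P−Ia = 261746/30475 in
Q: (261746/30475)² ÷ (379246/30475) = 34255484258/5778760925 in (≈ 5.928 in)

Q = 34255484258/5778760925 in ≈ 5.928 in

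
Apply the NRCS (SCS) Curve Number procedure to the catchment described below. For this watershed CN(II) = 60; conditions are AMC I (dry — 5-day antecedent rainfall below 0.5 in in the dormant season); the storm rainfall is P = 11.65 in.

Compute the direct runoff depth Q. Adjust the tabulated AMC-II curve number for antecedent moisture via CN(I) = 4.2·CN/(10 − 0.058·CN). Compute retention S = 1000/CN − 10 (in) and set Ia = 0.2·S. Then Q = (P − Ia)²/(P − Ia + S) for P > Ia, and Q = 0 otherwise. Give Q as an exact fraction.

Q = 114041041/38655540 in ≈ 2.950 in

Dry (AMC I): CN(I) = 4.2·60/(10 − 0.058·60) = 252/(163/25) = 6300/163 ≈ 38.650
Retention S: 1000/CN − 10 with CN=38.650 → S = 1000/63 ≈ 15.873 in
Ia = 0.2S: 0.2·15.873 = 3.175 in (exactly 200/63)
Since P=11.650 > Ia=3.175: effective rainfall P−Ia = 10679/1260 in
Runoff Q = (P−Ia)²/(P−Ia+S) = (8.475)²/(8.475+15.873) = 114041041/38655540 ≈ 2.950 in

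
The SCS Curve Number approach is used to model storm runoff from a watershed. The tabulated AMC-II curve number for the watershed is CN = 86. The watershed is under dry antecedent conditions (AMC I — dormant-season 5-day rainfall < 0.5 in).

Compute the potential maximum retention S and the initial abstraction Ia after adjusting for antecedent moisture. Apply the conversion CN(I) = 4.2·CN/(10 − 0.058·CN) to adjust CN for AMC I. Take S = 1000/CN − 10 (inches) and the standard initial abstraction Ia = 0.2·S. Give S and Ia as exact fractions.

Dry (AMC I): CN(I) = 4.2·86/(10 − 0.058·86) = (1806/5)/(1253/250) = 12900/179 ≈ 72.067
Max retention: S = 1000/(12900/179) − 10 = 500/129 in (≈ 3.876 in)
Initial abstraction Ia = S/5 = (500/129)/5 = 100/129 ≈ 0.775 in

S = 500/129 in ≈ 3.876 in; Ia = 100/129 in ≈ 0.775 in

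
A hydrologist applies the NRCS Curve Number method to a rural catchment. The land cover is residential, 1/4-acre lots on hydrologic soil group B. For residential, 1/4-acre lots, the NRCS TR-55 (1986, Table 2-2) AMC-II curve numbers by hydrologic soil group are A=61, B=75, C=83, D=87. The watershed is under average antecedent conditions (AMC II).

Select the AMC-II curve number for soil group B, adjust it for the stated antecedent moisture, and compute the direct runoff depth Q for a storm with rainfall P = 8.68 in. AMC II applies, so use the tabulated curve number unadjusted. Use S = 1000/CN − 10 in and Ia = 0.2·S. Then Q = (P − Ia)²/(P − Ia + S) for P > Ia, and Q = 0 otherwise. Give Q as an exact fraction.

Q = 361201/63825 in ≈ 5.659 in

NRCS table: residential, 1/4-acre lots, soil group B → CN(II) = 75
Average conditions: CN = 75 (no AMC adjustment).
Max retention: S = 1000/75 − 10 = 10/3 in (≈ 3.333 in)
Ia = 0.2·(10/3) = 2/3 in ≈ 0.667 in
Since P=8.680 > Ia=0.667: effective rainfall P−Ia = 601/75 in
Runoff Q = (P−Ia)²/(P−Ia+S) = (8.013)²/(8.013+3.333) = 361201/63825 ≈ 5.659 in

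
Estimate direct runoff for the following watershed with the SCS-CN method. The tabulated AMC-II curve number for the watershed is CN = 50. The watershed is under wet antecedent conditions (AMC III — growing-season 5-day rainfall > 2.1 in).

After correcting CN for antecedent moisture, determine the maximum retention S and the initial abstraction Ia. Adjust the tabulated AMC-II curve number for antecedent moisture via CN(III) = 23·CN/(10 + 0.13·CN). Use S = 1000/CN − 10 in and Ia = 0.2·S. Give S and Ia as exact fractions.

Adjust CN=50 to AMC III: 23·50/(10 + 0.13·50) → 1150 ÷ (33/2) = 2300/33 ≈ 69.697
S = 1000/(2300/33) − 10 = 100/23 in ≈ 4.348 in
Ia = 0.2·(100/23) = 20/23 in ≈ 0.870 in

S = 100/23 in ≈ 4.348 in; Ia = 20/23 in ≈ 0.870 in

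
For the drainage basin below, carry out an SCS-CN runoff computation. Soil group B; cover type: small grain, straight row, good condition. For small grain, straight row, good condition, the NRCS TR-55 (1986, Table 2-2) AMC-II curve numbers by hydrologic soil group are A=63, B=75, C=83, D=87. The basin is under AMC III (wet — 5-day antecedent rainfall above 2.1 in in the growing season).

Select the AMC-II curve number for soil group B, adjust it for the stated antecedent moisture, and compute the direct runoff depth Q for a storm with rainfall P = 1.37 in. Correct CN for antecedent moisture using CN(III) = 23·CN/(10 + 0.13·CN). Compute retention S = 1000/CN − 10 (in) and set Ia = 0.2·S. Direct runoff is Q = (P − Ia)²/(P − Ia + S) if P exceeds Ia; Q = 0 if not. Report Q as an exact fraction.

NRCS table: small grain, straight row, good condition, soil group B → CN(II) = 75
Adjust CN=75 to AMC III: 23·75/(10 + 0.13·75) → 1725 ÷ (79/4) = 6900/79 ≈ 87.342
Retention S: 1000/CN − 10 with CN=87.342 → S = 100/69 ≈ 1.449 in
Ia = 0.2S: 0.2·1.449 = 0.290 in (exactly 20/69)
Since P=1.370 > Ia=0.290: effective rainfall P−Ia = 7453/6900 in
Q = (7453/6900)²/((7453/6900) + 100/69) = (55547209/47610000)/(17453/6900) = 55547209/120425700 in ≈ 0.461 in

Q = 55547209/120425700 in ≈ 0.461 in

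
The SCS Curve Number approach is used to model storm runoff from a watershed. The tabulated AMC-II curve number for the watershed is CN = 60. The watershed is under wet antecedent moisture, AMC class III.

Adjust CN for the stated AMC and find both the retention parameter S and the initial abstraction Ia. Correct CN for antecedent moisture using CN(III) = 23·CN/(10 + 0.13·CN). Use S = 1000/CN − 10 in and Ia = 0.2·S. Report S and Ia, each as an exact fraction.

S = 200/69 in ≈ 2.899 in; Ia = 40/69 in ≈ 0.580 in

Wet (AMC III): CN(III) = 23·60/(10 + 0.13·60) = 1380/(89/5) = 6900/89 ≈ 77.528
Retention S: 1000/CN − 10 with CN=77.528 → S = 200/69 ≈ 2.899 in
Ia = 0.2S: 0.2·2.899 = 0.580 in (exactly 40/69)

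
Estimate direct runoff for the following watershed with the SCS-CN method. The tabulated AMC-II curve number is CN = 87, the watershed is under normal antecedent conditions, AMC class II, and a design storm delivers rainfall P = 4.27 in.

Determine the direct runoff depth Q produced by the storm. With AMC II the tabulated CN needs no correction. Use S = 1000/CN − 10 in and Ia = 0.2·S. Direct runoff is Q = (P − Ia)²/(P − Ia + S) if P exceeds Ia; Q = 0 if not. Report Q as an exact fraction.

Q = 1193633401/413676300 in ≈ 2.885 in

CN(II) = 87; AMC II needs no correction.
Max retention: S = 1000/87 − 10 = 130/87 in (≈ 1.494 in)
Ia = 0.2·(130/87) = 26/87 in ≈ 0.299 in
Since P=4.270 > Ia=0.299: effective rainfall P−Ia = 34549/8700 in
Runoff Q = (P−Ia)²/(P−Ia+S) = (3.971)²/(3.971+1.494) = 1193633401/413676300 ≈ 2.885 in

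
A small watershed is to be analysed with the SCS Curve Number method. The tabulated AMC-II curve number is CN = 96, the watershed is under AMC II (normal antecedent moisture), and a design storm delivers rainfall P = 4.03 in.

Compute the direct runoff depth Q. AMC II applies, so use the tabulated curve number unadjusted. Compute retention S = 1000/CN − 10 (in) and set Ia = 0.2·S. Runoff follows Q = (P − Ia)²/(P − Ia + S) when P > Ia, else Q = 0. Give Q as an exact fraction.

Q = 350464/98175 in ≈ 3.570 in

CN(II) = 96; AMC II needs no correction.
S = 1000/96 − 10 = 5/12 in ≈ 0.417 in
Initial abstraction Ia = S/5 = (5/12)/5 = 1/12 ≈ 0.083 in
P − Ia = 4.030 − 0.083 = 296/75 ≈ 3.947 in (> 0, runoff occurs)
Q = (296/75)²/((296/75) + 5/12) = (87616/5625)/(1309/300) = 350464/98175 in ≈ 3.570 in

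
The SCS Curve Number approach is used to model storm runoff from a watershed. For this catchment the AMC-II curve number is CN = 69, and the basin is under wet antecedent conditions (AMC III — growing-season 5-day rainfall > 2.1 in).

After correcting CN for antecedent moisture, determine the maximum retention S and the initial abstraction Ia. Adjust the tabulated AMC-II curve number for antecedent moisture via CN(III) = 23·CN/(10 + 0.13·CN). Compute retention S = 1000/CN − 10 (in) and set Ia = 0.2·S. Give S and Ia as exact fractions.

S = 3100/1587 in ≈ 1.953 in; Ia = 620/1587 in ≈ 0.391 in

CN(III) from CN(II)=69: (23·69)/(10 + 0.13·69) = 158700/1897 ≈ 83.658
Max retention: S = 1000/(158700/1897) − 10 = 3100/1587 in (≈ 1.953 in)
Ia = 0.2S: 0.2·1.953 = 0.391 in (exactly 620/1587)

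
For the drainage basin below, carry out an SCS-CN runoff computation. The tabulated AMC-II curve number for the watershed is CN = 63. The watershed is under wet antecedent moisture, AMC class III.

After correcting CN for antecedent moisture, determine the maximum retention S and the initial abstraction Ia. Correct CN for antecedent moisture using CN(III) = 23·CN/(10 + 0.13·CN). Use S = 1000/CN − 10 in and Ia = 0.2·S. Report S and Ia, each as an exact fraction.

S = 3700/1449 in ≈ 2.553 in; Ia = 740/1449 in ≈ 0.511 in

CN(III) from CN(II)=63: (23·63)/(10 + 0.13·63) = 144900/1819 ≈ 79.659
S = 1000/(144900/1819) − 10 = 3700/1449 in ≈ 2.553 in
Ia = 0.2·(3700/1449) = 740/1449 in ≈ 0.511 in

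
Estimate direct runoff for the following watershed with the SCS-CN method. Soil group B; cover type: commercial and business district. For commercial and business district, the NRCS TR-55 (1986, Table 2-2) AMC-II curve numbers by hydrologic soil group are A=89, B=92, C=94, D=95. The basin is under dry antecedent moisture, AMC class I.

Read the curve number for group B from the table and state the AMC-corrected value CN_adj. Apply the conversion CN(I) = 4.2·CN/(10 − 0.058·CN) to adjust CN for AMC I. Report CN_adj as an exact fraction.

NRCS table: commercial and business district, soil group B → CN(II) = 92
CN(I) from CN(II)=92: (4.2·92)/(10 − 0.058·92) = 48300/583 ≈ 82.847

CN_adj = 48300/583 ≈ 82.847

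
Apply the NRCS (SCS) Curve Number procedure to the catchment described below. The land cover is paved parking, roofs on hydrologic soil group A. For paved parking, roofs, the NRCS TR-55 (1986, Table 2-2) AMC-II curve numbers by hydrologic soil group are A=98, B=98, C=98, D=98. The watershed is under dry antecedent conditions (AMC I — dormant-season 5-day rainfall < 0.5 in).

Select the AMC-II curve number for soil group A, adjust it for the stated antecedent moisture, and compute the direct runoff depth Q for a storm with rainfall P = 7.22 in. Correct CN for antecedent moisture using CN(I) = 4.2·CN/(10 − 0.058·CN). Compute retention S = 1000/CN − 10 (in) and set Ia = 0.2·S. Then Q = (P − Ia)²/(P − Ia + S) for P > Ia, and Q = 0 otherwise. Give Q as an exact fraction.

NRCS table: paved parking, roofs, soil group A → CN(II) = 98
CN(I) from CN(II)=98: (4.2·98)/(10 − 0.058·98) = 102900/1079 ≈ 95.366
S = 1000/(102900/1079) − 10 = 500/1029 in ≈ 0.486 in
Ia = 0.2·(500/1029) = 100/1029 in ≈ 0.097 in
Since P=7.220 > Ia=0.097: effective rainfall P−Ia = 366469/51450 in
Q = (366469/51450)²/((366469/51450) + 500/1029) = (134299527961/2647102500)/(391469/51450) = 134299527961/20141080050 in ≈ 6.668 in

Q = 134299527961/20141080050 in ≈ 6.668 in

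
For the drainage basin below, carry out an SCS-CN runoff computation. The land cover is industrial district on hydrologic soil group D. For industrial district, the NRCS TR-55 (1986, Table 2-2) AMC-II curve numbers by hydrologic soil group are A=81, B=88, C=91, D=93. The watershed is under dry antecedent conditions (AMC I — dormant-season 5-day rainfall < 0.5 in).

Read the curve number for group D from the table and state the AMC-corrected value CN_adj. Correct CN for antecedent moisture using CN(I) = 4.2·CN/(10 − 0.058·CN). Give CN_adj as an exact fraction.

CN_adj = 27900/329 ≈ 84.802

NRCS table: industrial district, soil group D → CN(II) = 93
CN(I) from CN(II)=93: (4.2·93)/(10 − 0.058·93) = 27900/329 ≈ 84.802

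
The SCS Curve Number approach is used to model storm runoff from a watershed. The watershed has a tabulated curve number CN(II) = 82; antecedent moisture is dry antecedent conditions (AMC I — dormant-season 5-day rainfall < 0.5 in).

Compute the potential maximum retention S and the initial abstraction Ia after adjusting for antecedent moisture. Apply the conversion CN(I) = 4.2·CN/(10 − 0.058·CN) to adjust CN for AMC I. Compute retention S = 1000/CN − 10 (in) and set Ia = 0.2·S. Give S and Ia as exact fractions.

S = 1500/287 in ≈ 5.226 in; Ia = 300/287 in ≈ 1.045 in

Adjust CN=82 to AMC I: 4.2·82/(10 − 0.058·82) → (1722/5) ÷ (1311/250) = 28700/437 ≈ 65.675
Max retention: S = 1000/(28700/437) − 10 = 1500/287 in (≈ 5.226 in)
Ia = 0.2·(1500/287) = 300/287 in ≈ 1.045 in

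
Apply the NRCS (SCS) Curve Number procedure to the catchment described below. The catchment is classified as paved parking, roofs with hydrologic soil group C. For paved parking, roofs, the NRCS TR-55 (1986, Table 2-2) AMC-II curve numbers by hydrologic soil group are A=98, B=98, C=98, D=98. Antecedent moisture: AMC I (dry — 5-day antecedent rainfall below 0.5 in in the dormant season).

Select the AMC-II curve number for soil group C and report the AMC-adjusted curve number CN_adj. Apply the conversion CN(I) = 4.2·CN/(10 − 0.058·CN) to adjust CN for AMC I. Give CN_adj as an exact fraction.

NRCS table: paved parking, roofs, soil group C → CN(II) = 98
CN(I) from CN(II)=98: (4.2·98)/(10 − 0.058·98) = 102900/1079 ≈ 95.366

CN_adj = 102900/1079 ≈ 95.366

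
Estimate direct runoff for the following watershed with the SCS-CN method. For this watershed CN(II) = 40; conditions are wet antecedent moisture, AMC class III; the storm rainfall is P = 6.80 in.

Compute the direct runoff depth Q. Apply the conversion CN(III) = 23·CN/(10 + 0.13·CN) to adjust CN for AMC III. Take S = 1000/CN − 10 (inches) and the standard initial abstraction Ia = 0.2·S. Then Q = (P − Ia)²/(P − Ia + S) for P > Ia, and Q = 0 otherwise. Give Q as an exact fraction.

Q = 199712/79465 in ≈ 2.513 in

CN(III) from CN(II)=40: (23·40)/(10 + 0.13·40) = 1150/19 ≈ 60.526
Retention S: 1000/CN − 10 with CN=60.526 → S = 150/23 ≈ 6.522 in
Ia = 0.2·(150/23) = 30/23 in ≈ 1.304 in
P − Ia = 6.800 − 1.304 = 632/115 ≈ 5.496 in (> 0, runoff occurs)
Q = (632/115)²/((632/115) + 150/23) = (399424/13225)/(1382/115) = 199712/79465 in ≈ 2.513 in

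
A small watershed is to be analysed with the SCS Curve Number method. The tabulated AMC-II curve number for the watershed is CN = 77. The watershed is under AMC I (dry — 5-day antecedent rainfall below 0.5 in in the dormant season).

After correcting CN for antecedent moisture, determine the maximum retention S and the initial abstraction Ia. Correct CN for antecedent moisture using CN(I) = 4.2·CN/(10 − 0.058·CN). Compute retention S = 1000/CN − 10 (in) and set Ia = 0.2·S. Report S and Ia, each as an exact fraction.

S = 11500/1617 in ≈ 7.112 in; Ia = 2300/1617 in ≈ 1.422 in

Adjust CN=77 to AMC I: 4.2·77/(10 − 0.058·77) → (1617/5) ÷ (2767/500) = 161700/2767 ≈ 58.439
Retention S: 1000/CN − 10 with CN=58.439 → S = 11500/1617 ≈ 7.112 in
Initial abstraction Ia = S/5 = (11500/1617)/5 = 2300/1617 ≈ 1.422 in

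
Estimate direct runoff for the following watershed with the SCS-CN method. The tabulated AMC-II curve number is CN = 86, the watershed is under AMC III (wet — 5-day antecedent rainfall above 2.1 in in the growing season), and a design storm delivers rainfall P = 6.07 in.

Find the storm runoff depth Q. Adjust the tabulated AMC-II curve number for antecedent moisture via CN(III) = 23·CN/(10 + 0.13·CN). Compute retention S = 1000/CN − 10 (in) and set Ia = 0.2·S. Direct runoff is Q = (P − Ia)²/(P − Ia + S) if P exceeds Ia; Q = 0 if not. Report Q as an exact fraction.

CN(III) from CN(II)=86: (23·86)/(10 + 0.13·86) = 98900/1059 ≈ 93.390
Retention S: 1000/CN − 10 with CN=93.390 → S = 700/989 ≈ 0.708 in
Ia = 0.2·(700/989) = 140/989 in ≈ 0.142 in
P − Ia = 6.070 − 0.142 = 586323/98900 ≈ 5.928 in (> 0, runoff occurs)
Q: (586323/98900)² ÷ (656323/98900) = 343774660329/64910344700 in (≈ 5.296 in)

Q = 343774660329/64910344700 in ≈ 5.296 in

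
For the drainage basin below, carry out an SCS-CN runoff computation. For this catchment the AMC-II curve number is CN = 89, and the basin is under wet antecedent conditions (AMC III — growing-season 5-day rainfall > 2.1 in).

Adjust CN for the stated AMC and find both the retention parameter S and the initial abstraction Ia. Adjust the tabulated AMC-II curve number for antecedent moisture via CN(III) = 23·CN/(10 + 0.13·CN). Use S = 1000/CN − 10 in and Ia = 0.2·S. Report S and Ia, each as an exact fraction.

Wet (AMC III): CN(III) = 23·89/(10 + 0.13·89) = 2047/(2157/100) = 204700/2157 ≈ 94.900
S = 1000/(204700/2157) − 10 = 1100/2047 in ≈ 0.537 in
Ia = 0.2·(1100/2047) = 220/2047 in ≈ 0.107 in

S = 1100/2047 in ≈ 0.537 in; Ia = 220/2047 in ≈ 0.107 in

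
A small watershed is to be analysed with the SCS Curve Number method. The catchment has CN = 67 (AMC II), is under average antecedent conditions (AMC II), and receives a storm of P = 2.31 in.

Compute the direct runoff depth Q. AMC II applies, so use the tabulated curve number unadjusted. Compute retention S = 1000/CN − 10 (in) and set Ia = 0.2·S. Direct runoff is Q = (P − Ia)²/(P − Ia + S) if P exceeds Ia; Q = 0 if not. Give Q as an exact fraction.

Q = 795971/2834100 in ≈ 0.281 in

AMC II — tabulated CN = 67 applies directly.
Retention S: 1000/CN − 10 with CN=67.000 → S = 330/67 ≈ 4.925 in
Initial abstraction Ia = S/5 = (330/67)/5 = 66/67 ≈ 0.985 in
P − Ia = 2.310 − 0.985 = 8877/6700 ≈ 1.325 in (> 0, runoff occurs)
Q = (8877/6700)²/((8877/6700) + 330/67) = (78801129/44890000)/(41877/6700) = 795971/2834100 in ≈ 0.281 in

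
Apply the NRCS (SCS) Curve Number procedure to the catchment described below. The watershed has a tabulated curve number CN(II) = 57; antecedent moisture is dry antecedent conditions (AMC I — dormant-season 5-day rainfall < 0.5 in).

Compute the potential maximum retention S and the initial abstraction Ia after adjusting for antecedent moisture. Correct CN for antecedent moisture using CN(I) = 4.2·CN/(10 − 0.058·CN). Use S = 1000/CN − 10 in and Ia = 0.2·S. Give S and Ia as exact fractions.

Dry (AMC I): CN(I) = 4.2·57/(10 − 0.058·57) = (1197/5)/(3347/500) = 119700/3347 ≈ 35.763
Max retention: S = 1000/(119700/3347) − 10 = 21500/1197 in (≈ 17.962 in)
Ia = 0.2·(21500/1197) = 4300/1197 in ≈ 3.592 in

S = 21500/1197 in ≈ 17.962 in; Ia = 4300/1197 in ≈ 3.592 in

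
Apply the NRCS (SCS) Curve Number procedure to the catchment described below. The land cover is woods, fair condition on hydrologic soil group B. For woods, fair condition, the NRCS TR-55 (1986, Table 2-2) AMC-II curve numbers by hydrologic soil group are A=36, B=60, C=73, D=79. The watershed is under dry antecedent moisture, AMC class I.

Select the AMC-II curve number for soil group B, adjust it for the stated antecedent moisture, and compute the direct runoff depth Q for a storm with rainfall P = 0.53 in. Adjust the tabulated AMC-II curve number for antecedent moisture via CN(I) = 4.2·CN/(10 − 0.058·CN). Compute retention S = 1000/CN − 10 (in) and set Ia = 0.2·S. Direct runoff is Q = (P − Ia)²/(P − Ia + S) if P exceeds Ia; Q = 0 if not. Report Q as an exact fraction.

Q = 0 in ≈ 0.000 in

NRCS table: woods, fair condition, soil group B → CN(II) = 60
Dry (AMC I): CN(I) = 4.2·60/(10 − 0.058·60) = 252/(163/25) = 6300/163 ≈ 38.650
Max retention: S = 1000/(6300/163) − 10 = 1000/63 in (≈ 15.873 in)
Ia = 0.2·(1000/63) = 200/63 in ≈ 3.175 in
P = 0.530 ≤ Ia = 3.175 in: entire storm abstracted, Q = 0.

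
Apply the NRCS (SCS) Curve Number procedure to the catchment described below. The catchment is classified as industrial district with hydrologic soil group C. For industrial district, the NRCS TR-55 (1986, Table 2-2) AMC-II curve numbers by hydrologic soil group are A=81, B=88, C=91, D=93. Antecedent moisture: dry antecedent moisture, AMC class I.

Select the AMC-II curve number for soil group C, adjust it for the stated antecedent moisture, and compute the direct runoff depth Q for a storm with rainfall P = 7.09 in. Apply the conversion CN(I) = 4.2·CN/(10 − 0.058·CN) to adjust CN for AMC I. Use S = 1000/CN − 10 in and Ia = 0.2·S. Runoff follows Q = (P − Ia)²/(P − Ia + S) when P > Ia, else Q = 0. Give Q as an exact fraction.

Q = 177774386689/36413022100 in ≈ 4.882 in

NRCS table: industrial district, soil group C → CN(II) = 91
CN(I) from CN(II)=91: (4.2·91)/(10 − 0.058·91) = 63700/787 ≈ 80.940
Max retention: S = 1000/(63700/787) − 10 = 1500/637 in (≈ 2.355 in)
Ia = 0.2·(1500/637) = 300/637 in ≈ 0.471 in
Excess rainfall: 7.090 − 0.471 = 6.619 in; P > Ia so Q > 0
Q = (421633/63700)²/((421633/63700) + 1500/637) = (177774386689/4057690000)/(571633/63700) = 177774386689/36413022100 in ≈ 4.882 in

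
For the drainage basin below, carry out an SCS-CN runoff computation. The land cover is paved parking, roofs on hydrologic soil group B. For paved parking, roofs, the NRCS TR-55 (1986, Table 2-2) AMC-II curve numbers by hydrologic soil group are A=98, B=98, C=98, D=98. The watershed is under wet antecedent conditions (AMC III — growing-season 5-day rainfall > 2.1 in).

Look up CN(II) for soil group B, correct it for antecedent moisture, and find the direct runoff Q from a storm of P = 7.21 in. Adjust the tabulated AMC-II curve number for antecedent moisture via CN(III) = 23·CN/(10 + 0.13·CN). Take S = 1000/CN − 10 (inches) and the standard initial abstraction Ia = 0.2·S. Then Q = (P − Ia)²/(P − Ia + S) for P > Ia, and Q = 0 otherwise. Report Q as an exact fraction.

Q = 657018861489/92477900900 in ≈ 7.105 in

NRCS table: paved parking, roofs, soil group B → CN(II) = 98
Adjust CN=98 to AMC III: 23·98/(10 + 0.13·98) → 2254 ÷ (1137/50) = 112700/1137 ≈ 99.120
Max retention: S = 1000/(112700/1137) − 10 = 100/1127 in (≈ 0.089 in)
Initial abstraction Ia = S/5 = (100/1127)/5 = 20/1127 ≈ 0.018 in
Excess rainfall: 7.210 − 0.018 = 7.192 in; P > Ia so Q > 0
Runoff Q = (P−Ia)²/(P−Ia+S) = (7.192)²/(7.192+0.089) = 657018861489/92477900900 ≈ 7.105 in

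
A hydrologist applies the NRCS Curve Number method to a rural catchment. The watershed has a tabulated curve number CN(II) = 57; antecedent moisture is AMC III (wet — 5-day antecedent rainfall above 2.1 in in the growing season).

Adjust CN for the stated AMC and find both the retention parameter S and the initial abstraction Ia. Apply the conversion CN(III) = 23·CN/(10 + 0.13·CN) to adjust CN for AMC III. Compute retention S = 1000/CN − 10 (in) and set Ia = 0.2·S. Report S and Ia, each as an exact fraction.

CN(III) from CN(II)=57: (23·57)/(10 + 0.13·57) = 131100/1741 ≈ 75.302
Retention S: 1000/CN − 10 with CN=75.302 → S = 4300/1311 ≈ 3.280 in
Initial abstraction Ia = S/5 = (4300/1311)/5 = 860/1311 ≈ 0.656 in

S = 4300/1311 in ≈ 3.280 in; Ia = 860/1311 in ≈ 0.656 in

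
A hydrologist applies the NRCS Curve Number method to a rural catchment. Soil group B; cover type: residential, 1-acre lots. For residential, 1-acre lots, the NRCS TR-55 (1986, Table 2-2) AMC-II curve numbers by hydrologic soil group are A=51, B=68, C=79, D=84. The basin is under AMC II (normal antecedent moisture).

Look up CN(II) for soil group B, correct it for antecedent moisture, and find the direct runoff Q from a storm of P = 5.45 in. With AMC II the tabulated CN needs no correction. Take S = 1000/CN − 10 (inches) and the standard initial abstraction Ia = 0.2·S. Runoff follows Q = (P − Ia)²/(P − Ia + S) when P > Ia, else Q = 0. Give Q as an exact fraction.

NRCS table: residential, 1-acre lots, soil group B → CN(II) = 68
Average conditions: CN = 68 (no AMC adjustment).
Max retention: S = 1000/68 − 10 = 80/17 in (≈ 4.706 in)
Ia = 0.2·(80/17) = 16/17 in ≈ 0.941 in
Excess rainfall: 5.450 − 0.941 = 4.509 in; P > Ia so Q > 0
Q: (1533/340)² ÷ (3133/340) = 2350089/1065220 in (≈ 2.206 in)

Q = 2350089/1065220 in ≈ 2.206 in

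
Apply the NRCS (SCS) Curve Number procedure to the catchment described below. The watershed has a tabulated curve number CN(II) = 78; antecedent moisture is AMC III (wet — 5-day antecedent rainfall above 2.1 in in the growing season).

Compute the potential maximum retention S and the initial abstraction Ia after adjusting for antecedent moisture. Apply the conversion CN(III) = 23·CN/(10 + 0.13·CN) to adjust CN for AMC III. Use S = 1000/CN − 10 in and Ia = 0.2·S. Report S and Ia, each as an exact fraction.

Adjust CN=78 to AMC III: 23·78/(10 + 0.13·78) → 1794 ÷ (1007/50) = 89700/1007 ≈ 89.076
S = 1000/(89700/1007) − 10 = 1100/897 in ≈ 1.226 in
Ia = 0.2·(1100/897) = 220/897 in ≈ 0.245 in

S = 1100/897 in ≈ 1.226 in; Ia = 220/897 in ≈ 0.245 in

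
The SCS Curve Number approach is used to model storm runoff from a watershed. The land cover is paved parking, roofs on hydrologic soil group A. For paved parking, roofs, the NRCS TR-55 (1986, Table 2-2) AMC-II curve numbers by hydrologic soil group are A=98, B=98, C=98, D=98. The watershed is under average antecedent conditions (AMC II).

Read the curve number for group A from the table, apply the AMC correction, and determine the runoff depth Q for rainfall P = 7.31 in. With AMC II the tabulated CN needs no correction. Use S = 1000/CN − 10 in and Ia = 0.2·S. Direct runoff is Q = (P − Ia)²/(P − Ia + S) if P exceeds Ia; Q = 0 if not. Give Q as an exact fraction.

Q = 1268713161/179433100 in ≈ 7.071 in

NRCS table: paved parking, roofs, soil group A → CN(II) = 98
CN(II) = 98; AMC II needs no correction.
Retention S: 1000/CN − 10 with CN=98.000 → S = 10/49 ≈ 0.204 in
Ia = 0.2·(10/49) = 2/49 in ≈ 0.041 in
P − Ia = 7.310 − 0.041 = 35619/4900 ≈ 7.269 in (> 0, runoff occurs)
Q = (35619/4900)²/((35619/4900) + 10/49) = (1268713161/24010000)/(36619/4900) = 1268713161/179433100 in ≈ 7.071 in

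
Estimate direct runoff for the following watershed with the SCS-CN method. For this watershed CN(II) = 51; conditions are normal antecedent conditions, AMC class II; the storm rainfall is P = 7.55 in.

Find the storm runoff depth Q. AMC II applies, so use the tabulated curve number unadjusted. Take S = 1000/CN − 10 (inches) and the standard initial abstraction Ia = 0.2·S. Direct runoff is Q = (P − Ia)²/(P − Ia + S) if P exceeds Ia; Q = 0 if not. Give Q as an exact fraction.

CN(II) = 51; AMC II needs no correction.
Retention S: 1000/CN − 10 with CN=51.000 → S = 490/51 ≈ 9.608 in
Ia = 0.2·(490/51) = 98/51 in ≈ 1.922 in
Excess rainfall: 7.550 − 1.922 = 5.628 in; P > Ia so Q > 0
Runoff Q = (P−Ia)²/(P−Ia+S) = (5.628)²/(5.628+9.608) = 32959081/15851820 ≈ 2.079 in

Q = 32959081/15851820 in ≈ 2.079 in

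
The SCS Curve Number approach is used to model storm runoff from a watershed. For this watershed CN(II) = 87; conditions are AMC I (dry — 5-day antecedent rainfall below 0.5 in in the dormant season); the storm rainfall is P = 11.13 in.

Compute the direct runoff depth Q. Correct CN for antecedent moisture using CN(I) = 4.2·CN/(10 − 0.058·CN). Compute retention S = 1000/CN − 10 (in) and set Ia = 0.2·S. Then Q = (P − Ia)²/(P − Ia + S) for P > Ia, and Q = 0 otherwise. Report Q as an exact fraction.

Dry (AMC I): CN(I) = 4.2·87/(10 − 0.058·87) = (1827/5)/(2477/500) = 182700/2477 ≈ 73.759
Max retention: S = 1000/(182700/2477) − 10 = 6500/1827 in (≈ 3.558 in)
Initial abstraction Ia = S/5 = (6500/1827)/5 = 1300/1827 ≈ 0.712 in
Excess rainfall: 11.130 − 0.712 = 10.418 in; P > Ia so Q > 0
Runoff Q = (P−Ia)²/(P−Ia+S) = (10.418)²/(10.418+3.558) = 3623125709401/466515497700 ≈ 7.766 in

Q = 3623125709401/466515497700 in ≈ 7.766 in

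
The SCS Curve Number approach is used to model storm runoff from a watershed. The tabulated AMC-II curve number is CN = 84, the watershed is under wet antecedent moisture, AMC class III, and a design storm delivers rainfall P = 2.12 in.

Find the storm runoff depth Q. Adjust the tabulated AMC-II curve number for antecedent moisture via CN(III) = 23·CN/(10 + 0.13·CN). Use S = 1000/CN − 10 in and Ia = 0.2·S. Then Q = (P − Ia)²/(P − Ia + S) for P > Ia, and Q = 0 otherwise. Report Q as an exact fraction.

Q = 556912801/405707925 in ≈ 1.373 in

Wet (AMC III): CN(III) = 23·84/(10 + 0.13·84) = 1932/(523/25) = 48300/523 ≈ 92.352
Max retention: S = 1000/(48300/523) − 10 = 400/483 in (≈ 0.828 in)
Ia = 0.2·(400/483) = 80/483 in ≈ 0.166 in
Excess rainfall: 2.120 − 0.166 = 1.954 in; P > Ia so Q > 0
Q: (23599/12075)² ÷ (33599/12075) = 556912801/405707925 in (≈ 1.373 in)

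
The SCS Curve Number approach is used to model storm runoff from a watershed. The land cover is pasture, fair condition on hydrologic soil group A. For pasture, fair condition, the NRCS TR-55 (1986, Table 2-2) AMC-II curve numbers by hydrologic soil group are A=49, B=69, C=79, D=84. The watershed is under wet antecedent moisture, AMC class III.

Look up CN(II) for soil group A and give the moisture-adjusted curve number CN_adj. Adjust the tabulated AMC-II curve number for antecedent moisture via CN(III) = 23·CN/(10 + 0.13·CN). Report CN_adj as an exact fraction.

NRCS table: pasture, fair condition, soil group A → CN(II) = 49
Wet (AMC III): CN(III) = 23·49/(10 + 0.13·49) = 1127/(1637/100) = 112700/1637 ≈ 68.845

CN_adj = 112700/1637 ≈ 68.845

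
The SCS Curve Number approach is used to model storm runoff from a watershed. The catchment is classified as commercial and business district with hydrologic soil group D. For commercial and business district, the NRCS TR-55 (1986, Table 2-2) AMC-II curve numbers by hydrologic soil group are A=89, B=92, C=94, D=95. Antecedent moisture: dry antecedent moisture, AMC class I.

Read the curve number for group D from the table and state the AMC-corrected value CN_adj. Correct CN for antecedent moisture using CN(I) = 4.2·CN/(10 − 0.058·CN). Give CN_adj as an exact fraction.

CN_adj = 39900/449 ≈ 88.864

NRCS table: commercial and business district, soil group D → CN(II) = 95
CN(I) from CN(II)=95: (4.2·95)/(10 − 0.058·95) = 39900/449 ≈ 88.864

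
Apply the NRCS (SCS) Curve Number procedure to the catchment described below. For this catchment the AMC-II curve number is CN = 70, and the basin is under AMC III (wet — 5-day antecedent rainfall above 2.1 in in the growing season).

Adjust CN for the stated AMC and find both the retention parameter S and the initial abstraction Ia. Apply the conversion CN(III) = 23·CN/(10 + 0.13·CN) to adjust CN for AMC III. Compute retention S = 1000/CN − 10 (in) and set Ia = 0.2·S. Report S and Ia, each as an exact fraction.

S = 300/161 in ≈ 1.863 in; Ia = 60/161 in ≈ 0.373 in

Adjust CN=70 to AMC III: 23·70/(10 + 0.13·70) → 1610 ÷ (191/10) = 16100/191 ≈ 84.293
S = 1000/(16100/191) − 10 = 300/161 in ≈ 1.863 in
Ia = 0.2·(300/161) = 60/161 in ≈ 0.373 in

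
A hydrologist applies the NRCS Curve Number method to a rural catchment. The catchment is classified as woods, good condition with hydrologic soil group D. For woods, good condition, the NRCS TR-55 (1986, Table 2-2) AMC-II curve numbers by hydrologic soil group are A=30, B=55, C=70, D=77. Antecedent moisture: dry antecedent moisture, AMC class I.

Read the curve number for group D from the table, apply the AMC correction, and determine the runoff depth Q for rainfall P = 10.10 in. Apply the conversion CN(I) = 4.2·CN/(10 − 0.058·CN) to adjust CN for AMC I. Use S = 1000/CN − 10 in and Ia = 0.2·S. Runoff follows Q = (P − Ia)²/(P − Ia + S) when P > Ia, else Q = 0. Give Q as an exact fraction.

NRCS table: woods, good condition, soil group D → CN(II) = 77
CN(I) from CN(II)=77: (4.2·77)/(10 − 0.058·77) = 161700/2767 ≈ 58.439
Max retention: S = 1000/(161700/2767) − 10 = 11500/1617 in (≈ 7.112 in)
Initial abstraction Ia = S/5 = (11500/1617)/5 = 2300/1617 ≈ 1.422 in
Excess rainfall: 10.100 − 1.422 = 8.678 in; P > Ia so Q > 0
Q: (140317/16170)² ÷ (255317/16170) = 19688860489/4128475890 in (≈ 4.769 in)

Q = 19688860489/4128475890 in ≈ 4.769 in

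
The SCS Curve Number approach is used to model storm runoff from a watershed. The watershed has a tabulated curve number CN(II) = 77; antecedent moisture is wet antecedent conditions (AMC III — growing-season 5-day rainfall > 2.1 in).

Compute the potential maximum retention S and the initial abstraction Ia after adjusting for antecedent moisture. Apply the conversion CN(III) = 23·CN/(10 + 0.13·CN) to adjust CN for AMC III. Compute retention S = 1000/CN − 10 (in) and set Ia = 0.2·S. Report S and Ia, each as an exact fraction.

Wet (AMC III): CN(III) = 23·77/(10 + 0.13·77) = 1771/(2001/100) = 7700/87 ≈ 88.506
Max retention: S = 1000/(7700/87) − 10 = 100/77 in (≈ 1.299 in)
Ia = 0.2·(100/77) = 20/77 in ≈ 0.260 in

S = 100/77 in ≈ 1.299 in; Ia = 20/77 in ≈ 0.260 in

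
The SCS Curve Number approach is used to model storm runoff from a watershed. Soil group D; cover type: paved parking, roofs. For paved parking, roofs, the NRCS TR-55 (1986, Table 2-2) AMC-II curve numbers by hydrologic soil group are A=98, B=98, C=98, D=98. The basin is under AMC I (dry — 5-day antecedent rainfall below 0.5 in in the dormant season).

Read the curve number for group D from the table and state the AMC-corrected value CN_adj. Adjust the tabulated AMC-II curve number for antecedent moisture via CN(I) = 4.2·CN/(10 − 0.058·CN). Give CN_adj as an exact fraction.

CN_adj = 102900/1079 ≈ 95.366

NRCS table: paved parking, roofs, soil group D → CN(II) = 98
Adjust CN=98 to AMC I: 4.2·98/(10 − 0.058·98) → (2058/5) ÷ (1079/250) = 102900/1079 ≈ 95.366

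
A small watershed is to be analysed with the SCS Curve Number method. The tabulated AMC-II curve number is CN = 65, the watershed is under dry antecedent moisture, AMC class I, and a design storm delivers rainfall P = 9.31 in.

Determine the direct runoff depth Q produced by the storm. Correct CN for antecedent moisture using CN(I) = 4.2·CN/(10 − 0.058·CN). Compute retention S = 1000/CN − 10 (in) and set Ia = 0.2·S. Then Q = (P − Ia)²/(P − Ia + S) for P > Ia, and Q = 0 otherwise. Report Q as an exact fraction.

Q = 692163481/297605100 in ≈ 2.326 in

Dry (AMC I): CN(I) = 4.2·65/(10 − 0.058·65) = 273/(623/100) = 3900/89 ≈ 43.820
Max retention: S = 1000/(3900/89) − 10 = 500/39 in (≈ 12.821 in)
Initial abstraction Ia = S/5 = (500/39)/5 = 100/39 ≈ 2.564 in
P − Ia = 9.310 − 2.564 = 26309/3900 ≈ 6.746 in (> 0, runoff occurs)
Q: (26309/3900)² ÷ (76309/3900) = 692163481/297605100 in (≈ 2.326 in)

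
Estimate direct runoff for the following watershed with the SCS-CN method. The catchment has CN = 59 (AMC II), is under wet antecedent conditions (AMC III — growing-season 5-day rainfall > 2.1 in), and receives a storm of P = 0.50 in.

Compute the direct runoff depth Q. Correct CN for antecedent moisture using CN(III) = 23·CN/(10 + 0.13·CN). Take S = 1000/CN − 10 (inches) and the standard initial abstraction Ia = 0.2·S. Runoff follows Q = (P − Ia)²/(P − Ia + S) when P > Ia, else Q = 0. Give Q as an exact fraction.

Adjust CN=59 to AMC III: 23·59/(10 + 0.13·59) → 1357 ÷ (1767/100) = 135700/1767 ≈ 76.797
Max retention: S = 1000/(135700/1767) − 10 = 4100/1357 in (≈ 3.021 in)
Initial abstraction Ia = S/5 = (4100/1357)/5 = 820/1357 ≈ 0.604 in
P = 0.500 ≤ Ia = 0.604 in: entire storm abstracted, Q = 0.

Q = 0 in ≈ 0.000 in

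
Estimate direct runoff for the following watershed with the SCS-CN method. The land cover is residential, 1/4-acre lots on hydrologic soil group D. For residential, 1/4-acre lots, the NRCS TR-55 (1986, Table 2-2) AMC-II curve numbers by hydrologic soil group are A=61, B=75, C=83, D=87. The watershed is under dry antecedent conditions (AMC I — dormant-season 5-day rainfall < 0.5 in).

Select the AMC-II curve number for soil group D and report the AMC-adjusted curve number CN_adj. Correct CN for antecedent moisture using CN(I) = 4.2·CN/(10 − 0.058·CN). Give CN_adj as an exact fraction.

CN_adj = 182700/2477 ≈ 73.759

NRCS table: residential, 1/4-acre lots, soil group D → CN(II) = 87
CN(I) from CN(II)=87: (4.2·87)/(10 − 0.058·87) = 182700/2477 ≈ 73.759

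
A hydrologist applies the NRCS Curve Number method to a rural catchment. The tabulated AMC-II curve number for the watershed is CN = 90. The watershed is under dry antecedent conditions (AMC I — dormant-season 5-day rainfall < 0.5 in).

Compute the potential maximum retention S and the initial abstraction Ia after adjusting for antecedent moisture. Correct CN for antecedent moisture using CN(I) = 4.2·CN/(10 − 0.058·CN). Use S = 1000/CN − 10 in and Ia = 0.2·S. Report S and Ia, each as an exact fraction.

S = 500/189 in ≈ 2.646 in; Ia = 100/189 in ≈ 0.529 in

Dry (AMC I): CN(I) = 4.2·90/(10 − 0.058·90) = 378/(239/50) = 18900/239 ≈ 79.079
S = 1000/(18900/239) − 10 = 500/189 in ≈ 2.646 in
Ia = 0.2·(500/189) = 100/189 in ≈ 0.529 in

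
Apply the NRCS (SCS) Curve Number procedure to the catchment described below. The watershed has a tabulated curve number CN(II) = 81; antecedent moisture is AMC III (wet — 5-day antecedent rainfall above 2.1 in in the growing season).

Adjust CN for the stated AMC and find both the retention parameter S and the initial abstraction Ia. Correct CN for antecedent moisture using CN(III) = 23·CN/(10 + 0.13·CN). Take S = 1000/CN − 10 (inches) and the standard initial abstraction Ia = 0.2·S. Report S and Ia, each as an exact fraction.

S = 1900/1863 in ≈ 1.020 in; Ia = 380/1863 in ≈ 0.204 in

Adjust CN=81 to AMC III: 23·81/(10 + 0.13·81) → 1863 ÷ (2053/100) = 186300/2053 ≈ 90.745
Max retention: S = 1000/(186300/2053) − 10 = 1900/1863 in (≈ 1.020 in)
Ia = 0.2S: 0.2·1.020 = 0.204 in (exactly 380/1863)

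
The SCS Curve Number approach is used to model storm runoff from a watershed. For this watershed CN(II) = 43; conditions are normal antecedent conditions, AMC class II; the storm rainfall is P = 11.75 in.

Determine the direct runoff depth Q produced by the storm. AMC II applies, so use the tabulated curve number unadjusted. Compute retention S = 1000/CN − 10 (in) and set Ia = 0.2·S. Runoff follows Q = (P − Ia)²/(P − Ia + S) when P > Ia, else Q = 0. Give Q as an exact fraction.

AMC II — tabulated CN = 43 applies directly.
Retention S: 1000/CN − 10 with CN=43.000 → S = 570/43 ≈ 13.256 in
Ia = 0.2·(570/43) = 114/43 in ≈ 2.651 in
Since P=11.750 > Ia=2.651: effective rainfall P−Ia = 1565/172 in
Q = (1565/172)²/((1565/172) + 570/43) = (2449225/29584)/(3845/172) = 489845/132268 in ≈ 3.703 in

Q = 489845/132268 in ≈ 3.703 in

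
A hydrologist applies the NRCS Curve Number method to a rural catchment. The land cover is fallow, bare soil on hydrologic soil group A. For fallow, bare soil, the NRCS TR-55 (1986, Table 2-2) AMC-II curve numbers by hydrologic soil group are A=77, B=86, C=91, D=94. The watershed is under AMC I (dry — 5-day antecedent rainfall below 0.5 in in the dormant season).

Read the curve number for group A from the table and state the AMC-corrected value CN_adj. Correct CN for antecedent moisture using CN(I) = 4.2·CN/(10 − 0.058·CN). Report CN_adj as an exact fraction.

NRCS table: fallow, bare soil, soil group A → CN(II) = 77
CN(I) from CN(II)=77: (4.2·77)/(10 − 0.058·77) = 161700/2767 ≈ 58.439

CN_adj = 161700/2767 ≈ 58.439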